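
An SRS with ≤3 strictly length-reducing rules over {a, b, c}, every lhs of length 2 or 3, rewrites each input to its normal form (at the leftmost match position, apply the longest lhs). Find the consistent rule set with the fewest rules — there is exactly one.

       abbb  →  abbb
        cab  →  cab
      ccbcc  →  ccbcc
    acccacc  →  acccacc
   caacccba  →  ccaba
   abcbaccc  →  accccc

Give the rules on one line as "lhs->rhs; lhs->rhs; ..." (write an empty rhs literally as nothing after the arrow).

  | abbb
  | cab
  | ccbcc
  | acccacc

aac->ca; bba->cc; cba->ba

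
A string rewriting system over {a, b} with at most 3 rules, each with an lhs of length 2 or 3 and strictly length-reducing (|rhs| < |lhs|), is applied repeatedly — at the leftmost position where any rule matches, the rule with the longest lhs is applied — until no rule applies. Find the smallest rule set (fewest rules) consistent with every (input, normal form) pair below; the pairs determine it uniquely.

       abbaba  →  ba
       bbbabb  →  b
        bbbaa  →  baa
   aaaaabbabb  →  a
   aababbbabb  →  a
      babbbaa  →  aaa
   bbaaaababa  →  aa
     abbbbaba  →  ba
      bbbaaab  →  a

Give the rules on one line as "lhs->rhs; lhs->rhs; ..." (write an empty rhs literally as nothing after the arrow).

ab->b; bb->a

  | abbaba => bbaba => aaba => aba => ba
  | bbbabb => ababb => babb => bbb => ab => b
  | bbbaa => abaa => baa
  | aaaaabbabb => aaaabbabb => aaabbabb => aabbabb => abbabb => bbabb => aabb => abb => bb => a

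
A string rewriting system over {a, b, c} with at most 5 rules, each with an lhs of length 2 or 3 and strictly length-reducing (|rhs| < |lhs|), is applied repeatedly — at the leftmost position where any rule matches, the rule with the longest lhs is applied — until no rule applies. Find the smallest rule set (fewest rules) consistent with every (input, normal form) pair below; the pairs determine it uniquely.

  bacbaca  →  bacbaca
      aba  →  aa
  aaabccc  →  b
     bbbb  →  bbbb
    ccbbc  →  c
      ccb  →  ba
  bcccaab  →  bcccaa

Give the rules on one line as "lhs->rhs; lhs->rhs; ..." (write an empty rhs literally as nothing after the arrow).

  | bacbaca
  | aba => aa
  | aaabccc => aabcc => abc => b
  | bbbb

ab->a; abc->b; bab->; ccb->ba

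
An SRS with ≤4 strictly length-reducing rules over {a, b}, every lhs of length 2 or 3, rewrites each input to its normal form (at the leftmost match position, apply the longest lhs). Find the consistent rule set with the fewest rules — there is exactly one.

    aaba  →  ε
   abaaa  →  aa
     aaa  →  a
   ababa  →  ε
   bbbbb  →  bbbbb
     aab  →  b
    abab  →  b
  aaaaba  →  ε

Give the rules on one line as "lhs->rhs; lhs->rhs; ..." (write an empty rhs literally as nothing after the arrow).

  | aaba => aba => ba => ε
  | abaaa => baaa => aa
  | aaa => a
  | ababa => baba => ba => ε

aaa->a; ab->b; ba->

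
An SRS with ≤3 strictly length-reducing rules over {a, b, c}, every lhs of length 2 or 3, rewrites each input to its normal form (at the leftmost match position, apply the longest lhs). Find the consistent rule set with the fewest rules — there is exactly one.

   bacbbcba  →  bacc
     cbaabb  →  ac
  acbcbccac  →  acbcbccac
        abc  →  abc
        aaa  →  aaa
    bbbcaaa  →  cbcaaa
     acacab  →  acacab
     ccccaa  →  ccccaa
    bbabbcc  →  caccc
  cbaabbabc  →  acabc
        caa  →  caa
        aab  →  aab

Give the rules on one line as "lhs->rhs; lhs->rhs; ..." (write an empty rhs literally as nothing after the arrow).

bb->c; cba->

  | bacbbcba => bacccba => bacc
  | cbaabb => abb => ac
  | acbcbccac
  | abc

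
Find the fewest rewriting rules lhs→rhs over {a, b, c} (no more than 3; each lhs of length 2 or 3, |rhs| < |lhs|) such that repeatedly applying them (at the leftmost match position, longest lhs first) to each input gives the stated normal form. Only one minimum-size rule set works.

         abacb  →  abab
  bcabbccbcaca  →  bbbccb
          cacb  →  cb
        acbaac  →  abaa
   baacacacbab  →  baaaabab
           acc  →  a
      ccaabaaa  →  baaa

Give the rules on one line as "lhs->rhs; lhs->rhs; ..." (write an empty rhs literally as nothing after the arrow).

ac->a; ca->

  | abacb => abab
  | bcabbccbcaca => bbbccbcaca => bbbccbca => bbbccb
  | cacb => cb
  | acbaac => abaac => abaa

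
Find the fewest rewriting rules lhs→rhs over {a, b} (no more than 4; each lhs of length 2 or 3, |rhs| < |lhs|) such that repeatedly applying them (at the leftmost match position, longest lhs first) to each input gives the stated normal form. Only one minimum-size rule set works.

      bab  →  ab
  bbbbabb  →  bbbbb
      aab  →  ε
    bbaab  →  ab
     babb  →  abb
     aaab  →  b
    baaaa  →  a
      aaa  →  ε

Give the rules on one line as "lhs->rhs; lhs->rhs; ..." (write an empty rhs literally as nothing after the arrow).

aaa->; aab->; ba->a; bba->b

  | bab => ab
  | bbbbabb => bbbbb
  | aab => ε
  | bbaab => bab => ab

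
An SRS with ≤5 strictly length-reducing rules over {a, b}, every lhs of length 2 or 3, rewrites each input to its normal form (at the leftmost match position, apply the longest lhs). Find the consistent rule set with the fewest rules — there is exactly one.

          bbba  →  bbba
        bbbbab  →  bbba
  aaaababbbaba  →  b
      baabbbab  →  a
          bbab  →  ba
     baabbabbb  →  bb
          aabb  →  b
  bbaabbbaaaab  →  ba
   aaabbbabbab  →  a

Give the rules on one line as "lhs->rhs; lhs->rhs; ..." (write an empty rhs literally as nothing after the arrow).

aa->b; aab->a; ab->b; bab->a

  | bbba
  | bbbbab => bbba
  | aaaababbbaba => baababbbaba => baabbbaba => babbaba => ababa => baba => aa => b
  | baabbbab => babbab => abab => bab => a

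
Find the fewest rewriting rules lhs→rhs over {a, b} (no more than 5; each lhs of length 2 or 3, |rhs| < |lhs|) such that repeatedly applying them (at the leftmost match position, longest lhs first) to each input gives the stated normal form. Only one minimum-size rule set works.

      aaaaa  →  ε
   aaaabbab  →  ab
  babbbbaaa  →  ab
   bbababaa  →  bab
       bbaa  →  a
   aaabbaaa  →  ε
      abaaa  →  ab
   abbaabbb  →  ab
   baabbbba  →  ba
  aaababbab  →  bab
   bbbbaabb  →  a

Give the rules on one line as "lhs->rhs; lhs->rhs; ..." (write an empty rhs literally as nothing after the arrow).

aa->; aaa->; bb->a; bba->

  | aaaaa => aa => ε
  | aaaabbab => abbab => ab
  | babbbbaaa => baabbaaa => bbbaaa => abaaa => ab
  | bbababaa => babaa => bab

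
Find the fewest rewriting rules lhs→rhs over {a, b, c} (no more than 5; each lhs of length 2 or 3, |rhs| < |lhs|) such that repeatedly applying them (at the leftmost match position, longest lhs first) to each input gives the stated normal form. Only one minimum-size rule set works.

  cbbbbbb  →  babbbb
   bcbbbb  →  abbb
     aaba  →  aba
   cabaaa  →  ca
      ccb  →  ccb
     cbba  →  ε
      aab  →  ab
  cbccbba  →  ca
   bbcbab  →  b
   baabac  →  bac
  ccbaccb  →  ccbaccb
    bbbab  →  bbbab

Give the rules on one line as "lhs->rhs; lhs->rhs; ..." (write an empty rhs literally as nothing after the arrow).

aa->a; baa->; bcb->a; cbb->ba

  | cbbbbbb => babbbb
  | bcbbbb => abbb
  | aaba => aba
  | cabaaa => caa => ca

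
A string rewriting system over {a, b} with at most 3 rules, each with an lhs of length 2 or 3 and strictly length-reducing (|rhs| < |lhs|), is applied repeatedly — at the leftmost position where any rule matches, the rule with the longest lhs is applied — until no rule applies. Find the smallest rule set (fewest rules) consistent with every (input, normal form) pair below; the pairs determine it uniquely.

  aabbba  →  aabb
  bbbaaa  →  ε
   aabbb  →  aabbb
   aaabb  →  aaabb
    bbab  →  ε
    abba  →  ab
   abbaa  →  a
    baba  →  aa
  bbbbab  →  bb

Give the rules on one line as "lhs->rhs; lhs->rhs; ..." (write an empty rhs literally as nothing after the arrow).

ba->; bab->a

  | aabbba => aabb
  | bbbaaa => bbaa => ba => ε
  | aabbb
  | aaabb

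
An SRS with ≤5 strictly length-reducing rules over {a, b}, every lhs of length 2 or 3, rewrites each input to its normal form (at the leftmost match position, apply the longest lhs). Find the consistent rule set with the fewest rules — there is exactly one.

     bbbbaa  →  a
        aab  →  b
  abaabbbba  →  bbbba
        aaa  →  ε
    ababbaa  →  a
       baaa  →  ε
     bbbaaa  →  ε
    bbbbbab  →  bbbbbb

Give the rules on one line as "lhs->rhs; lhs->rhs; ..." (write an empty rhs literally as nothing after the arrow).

  | bbbbaa => bbbaa => bbaa => baa => aa => a
  | aab => ab => b
  | abaabbbba => baabbbba => aabbbba => abbbba => bbbba
  | aaa => ε

aa->a; aaa->; ab->b; baa->aa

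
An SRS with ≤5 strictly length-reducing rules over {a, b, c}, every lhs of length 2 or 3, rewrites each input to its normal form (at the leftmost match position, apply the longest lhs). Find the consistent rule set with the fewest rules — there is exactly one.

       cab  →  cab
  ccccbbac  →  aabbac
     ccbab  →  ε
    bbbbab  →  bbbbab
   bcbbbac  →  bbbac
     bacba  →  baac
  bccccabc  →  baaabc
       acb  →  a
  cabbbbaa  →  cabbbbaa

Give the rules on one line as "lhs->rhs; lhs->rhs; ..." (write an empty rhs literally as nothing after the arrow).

  | cab
  | ccccbbac => accbbac => aabbac
  | ccbab => abab => cb => ε
  | bbbbab

aba->c; cb->; cba->ac; cc->a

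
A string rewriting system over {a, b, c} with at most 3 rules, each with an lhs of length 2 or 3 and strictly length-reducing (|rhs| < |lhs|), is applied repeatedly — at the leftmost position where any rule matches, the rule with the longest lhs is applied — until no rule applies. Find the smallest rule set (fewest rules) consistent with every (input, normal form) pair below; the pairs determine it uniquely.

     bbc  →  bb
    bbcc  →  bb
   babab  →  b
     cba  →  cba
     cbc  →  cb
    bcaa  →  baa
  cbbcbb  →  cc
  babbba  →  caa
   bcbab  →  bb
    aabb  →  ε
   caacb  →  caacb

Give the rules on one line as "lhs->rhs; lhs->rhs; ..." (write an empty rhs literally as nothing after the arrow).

  | bbc => bb
  | bbcc => bbc => bb
  | babab => bab => b
  | cba

ab->; bbb->ca; bc->b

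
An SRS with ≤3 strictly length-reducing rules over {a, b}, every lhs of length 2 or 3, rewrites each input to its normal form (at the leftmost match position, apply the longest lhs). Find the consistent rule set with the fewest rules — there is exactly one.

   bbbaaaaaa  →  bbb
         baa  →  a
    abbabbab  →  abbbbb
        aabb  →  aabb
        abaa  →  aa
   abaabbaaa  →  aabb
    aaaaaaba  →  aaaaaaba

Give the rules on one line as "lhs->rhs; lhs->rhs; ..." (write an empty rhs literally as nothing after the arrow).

  | bbbaaaaaa => bbbaaaaa => bbbaaaa => bbbaaa => bbbaa => bbba => bbb
  | baa => a
  | abbabbab => abbbbab => abbbbb
  | aabb

baa->a; bba->bb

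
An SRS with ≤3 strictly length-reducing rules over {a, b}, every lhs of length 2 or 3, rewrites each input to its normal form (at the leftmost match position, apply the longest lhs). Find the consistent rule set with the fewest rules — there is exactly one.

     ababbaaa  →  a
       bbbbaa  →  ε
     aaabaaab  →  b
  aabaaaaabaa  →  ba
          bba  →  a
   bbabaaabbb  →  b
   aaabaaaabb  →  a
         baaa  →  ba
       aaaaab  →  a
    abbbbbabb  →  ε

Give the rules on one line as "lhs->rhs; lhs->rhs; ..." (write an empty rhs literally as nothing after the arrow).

aa->; ab->a; bb->

  | ababbaaa => aabbaaa => bbaaa => aaa => a
  | bbbbaa => bbaa => aa => ε
  | aaabaaab => abaaab => aaaab => aab => b
  | aabaaaaabaa => baaaaabaa => baaabaa => babaa => baaa => ba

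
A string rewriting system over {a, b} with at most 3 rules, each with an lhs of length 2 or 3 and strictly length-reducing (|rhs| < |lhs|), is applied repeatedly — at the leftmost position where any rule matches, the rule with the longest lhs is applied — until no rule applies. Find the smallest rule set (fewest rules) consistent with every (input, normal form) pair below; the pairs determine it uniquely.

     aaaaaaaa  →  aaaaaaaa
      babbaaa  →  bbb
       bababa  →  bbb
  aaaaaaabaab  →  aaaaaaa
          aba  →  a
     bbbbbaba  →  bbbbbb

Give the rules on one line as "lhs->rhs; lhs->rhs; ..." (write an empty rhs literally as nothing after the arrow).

ab->; ba->b

  | aaaaaaaa
  | babbaaa => bbbaaa => bbbaa => bbba => bbb
  | bababa => bbaba => bbba => bbb
  | aaaaaaabaab => aaaaaaaab => aaaaaaa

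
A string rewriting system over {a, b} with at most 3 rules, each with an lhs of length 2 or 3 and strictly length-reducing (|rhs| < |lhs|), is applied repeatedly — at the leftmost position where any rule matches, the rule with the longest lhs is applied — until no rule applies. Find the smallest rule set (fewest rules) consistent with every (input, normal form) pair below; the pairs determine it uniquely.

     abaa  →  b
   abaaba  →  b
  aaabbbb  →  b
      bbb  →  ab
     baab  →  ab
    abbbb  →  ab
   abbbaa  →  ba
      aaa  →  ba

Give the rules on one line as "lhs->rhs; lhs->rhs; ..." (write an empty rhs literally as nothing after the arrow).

aa->b; bb->a

  | abaa => abb => aa => b
  | abaaba => abbba => aaba => bba => aa => b
  | aaabbbb => babbbb => baabb => bbbb => abb => aa => b
  | bbb => ab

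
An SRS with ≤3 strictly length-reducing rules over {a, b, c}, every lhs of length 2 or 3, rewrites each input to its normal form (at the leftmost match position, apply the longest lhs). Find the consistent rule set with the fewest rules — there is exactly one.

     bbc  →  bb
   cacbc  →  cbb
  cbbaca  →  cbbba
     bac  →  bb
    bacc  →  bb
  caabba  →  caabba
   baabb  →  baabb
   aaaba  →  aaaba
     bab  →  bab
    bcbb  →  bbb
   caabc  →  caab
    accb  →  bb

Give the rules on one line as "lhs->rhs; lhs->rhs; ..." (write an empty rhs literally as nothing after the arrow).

  | bbc => bb
  | cacbc => cbbc => cbb
  | cbbaca => cbbba
  | bac => bb

ac->b; bc->b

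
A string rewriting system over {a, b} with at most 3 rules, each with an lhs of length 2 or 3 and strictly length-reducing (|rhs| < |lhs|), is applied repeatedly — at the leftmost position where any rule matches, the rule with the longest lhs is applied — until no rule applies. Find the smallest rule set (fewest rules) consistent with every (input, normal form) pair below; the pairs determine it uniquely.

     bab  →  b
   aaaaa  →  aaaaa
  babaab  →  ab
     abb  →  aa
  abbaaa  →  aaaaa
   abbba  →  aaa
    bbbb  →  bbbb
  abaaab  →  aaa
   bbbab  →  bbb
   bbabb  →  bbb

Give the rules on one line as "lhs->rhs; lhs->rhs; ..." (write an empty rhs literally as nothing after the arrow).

  | bab => b
  | aaaaa
  | babaab => baab => ab
  | abb => aa

aab->aa; abb->aa; ba->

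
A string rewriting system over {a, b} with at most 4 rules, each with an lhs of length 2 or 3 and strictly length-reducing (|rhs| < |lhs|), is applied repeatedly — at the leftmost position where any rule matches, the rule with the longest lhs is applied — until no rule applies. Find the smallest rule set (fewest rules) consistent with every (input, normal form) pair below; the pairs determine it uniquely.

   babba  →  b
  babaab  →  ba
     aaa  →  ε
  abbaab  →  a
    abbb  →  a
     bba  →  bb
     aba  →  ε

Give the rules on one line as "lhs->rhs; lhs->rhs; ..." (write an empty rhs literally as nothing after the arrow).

  | babba => baba => b
  | babaab => bab => ba
  | aaa => ε
  | abbaab => abaab => ab => a

aaa->; ab->a; aba->; bba->bb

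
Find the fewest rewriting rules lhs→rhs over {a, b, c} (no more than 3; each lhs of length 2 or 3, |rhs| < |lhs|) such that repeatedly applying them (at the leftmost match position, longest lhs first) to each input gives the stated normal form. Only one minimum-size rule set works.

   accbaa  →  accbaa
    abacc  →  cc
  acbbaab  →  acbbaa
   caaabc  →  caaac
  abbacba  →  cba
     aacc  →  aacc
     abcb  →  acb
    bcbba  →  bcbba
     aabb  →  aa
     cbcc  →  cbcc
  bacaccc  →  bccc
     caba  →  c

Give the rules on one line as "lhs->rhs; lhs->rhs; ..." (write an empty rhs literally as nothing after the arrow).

  | accbaa
  | abacc => cc
  | acbbaab => acbbaa
  | caaabc => caaac

ab->a; aba->; aca->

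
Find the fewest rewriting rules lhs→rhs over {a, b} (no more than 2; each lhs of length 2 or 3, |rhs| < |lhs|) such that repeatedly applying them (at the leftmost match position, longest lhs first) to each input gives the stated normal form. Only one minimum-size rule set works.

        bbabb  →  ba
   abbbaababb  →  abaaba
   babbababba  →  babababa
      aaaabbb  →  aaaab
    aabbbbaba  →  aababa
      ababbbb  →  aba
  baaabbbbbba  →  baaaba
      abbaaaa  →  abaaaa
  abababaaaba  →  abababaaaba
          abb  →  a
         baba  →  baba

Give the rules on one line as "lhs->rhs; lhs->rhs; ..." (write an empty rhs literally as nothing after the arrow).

  | bbabb => babb => ba
  | abbbaababb => abaababb => abaaba
  | babbababba => babababba => babababa
  | aaaabbb => aaaab

bb->; bba->ba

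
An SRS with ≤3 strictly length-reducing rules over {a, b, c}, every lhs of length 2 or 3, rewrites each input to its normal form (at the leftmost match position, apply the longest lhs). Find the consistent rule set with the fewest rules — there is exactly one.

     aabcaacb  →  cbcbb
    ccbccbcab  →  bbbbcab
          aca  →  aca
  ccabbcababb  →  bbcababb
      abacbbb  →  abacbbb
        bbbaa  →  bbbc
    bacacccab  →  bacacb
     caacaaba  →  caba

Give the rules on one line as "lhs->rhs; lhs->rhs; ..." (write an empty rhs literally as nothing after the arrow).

  | aabcaacb => cbcaacb => cbcccb => cbcbb
  | ccbccbcab => bbccbcab => bbbbcab
  | aca
  | ccabbcababb => bbcababb

aa->c; cca->; ccb->bb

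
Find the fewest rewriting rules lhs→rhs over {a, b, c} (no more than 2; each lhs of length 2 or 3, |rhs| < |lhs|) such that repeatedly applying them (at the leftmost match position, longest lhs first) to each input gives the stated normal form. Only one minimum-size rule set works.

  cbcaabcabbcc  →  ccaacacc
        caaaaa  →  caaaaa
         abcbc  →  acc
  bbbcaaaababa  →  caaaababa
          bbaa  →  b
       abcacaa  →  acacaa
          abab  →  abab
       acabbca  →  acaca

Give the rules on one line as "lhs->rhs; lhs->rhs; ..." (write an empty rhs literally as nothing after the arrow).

  | cbcaabcabbcc => ccaabcabbcc => ccaacabbcc => ccaacabcc => ccaacacc
  | caaaaa
  | abcbc => acbc => acc
  | bbbcaaaababa => bbcaaaababa => bcaaaababa => caaaababa

baa->; bc->c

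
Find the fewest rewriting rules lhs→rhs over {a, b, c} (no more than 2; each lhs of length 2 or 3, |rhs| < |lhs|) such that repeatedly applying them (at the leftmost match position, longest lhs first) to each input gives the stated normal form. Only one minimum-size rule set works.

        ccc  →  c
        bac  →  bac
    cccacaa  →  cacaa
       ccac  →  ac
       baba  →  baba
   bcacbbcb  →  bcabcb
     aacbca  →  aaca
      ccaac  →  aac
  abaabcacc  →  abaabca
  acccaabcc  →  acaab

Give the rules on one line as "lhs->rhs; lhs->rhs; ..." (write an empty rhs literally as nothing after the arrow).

  | ccc => c
  | bac
  | cccacaa => cacaa
  | ccac => ac

acb->a; cc->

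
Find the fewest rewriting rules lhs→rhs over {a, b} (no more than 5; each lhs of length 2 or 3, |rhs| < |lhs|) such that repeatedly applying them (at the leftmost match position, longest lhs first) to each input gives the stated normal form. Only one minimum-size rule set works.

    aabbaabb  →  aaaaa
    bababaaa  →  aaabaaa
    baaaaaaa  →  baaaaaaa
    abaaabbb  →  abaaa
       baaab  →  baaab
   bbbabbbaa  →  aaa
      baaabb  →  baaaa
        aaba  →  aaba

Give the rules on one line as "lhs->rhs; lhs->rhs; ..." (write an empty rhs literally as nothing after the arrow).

bab->aa; bb->a; bba->a; bbb->

  | aabbaabb => aaaabb => aaaaa
  | bababaaa => aaabaaa
  | baaaaaaa
  | abaaabbb => abaaa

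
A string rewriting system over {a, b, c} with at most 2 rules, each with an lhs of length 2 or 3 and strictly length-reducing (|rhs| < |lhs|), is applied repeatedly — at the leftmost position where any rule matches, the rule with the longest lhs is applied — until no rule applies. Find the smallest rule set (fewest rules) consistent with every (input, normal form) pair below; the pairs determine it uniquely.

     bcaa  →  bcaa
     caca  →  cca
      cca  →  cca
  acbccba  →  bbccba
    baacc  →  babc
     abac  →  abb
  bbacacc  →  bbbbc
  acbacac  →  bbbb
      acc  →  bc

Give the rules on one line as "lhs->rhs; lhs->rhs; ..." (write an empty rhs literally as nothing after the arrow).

  | bcaa
  | caca => cca
  | cca
  | acbccba => bbccba

ac->b; cac->cc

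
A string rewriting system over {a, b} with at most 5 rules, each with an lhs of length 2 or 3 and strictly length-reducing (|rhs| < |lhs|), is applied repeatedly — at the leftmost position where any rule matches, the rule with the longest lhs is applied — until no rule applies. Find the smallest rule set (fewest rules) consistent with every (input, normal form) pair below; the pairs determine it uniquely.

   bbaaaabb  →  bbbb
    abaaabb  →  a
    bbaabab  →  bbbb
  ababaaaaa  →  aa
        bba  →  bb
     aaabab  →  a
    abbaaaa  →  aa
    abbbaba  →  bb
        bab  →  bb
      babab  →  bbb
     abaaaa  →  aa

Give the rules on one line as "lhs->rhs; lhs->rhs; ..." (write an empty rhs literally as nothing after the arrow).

aaa->aa; ab->; abb->; ba->b

  | bbaaaabb => bbaaabb => bbaabb => bbabb => bbbb
  | abaaabb => aaabb => aabb => a
  | bbaabab => bbabab => bbbab => bbbb
  | ababaaaaa => abaaaaa => aaaaa => aaaa => aaa => aa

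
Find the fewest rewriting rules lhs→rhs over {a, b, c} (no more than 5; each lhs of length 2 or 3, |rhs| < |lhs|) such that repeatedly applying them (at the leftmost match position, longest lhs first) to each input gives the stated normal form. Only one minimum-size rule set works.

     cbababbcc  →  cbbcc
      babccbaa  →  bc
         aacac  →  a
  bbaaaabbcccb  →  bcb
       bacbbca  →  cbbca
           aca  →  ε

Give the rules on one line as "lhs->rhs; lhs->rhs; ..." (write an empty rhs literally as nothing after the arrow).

ab->a; ac->b; ba->; cca->c

  | cbababbcc => cbabbcc => cbbcc
  | babccbaa => bccbaa => bcca => bc
  | aacac => abac => aac => ab => a
  | bbaaaabbcccb => baaabbcccb => aabbcccb => aabcccb => aacccb => abccb => accb => bcb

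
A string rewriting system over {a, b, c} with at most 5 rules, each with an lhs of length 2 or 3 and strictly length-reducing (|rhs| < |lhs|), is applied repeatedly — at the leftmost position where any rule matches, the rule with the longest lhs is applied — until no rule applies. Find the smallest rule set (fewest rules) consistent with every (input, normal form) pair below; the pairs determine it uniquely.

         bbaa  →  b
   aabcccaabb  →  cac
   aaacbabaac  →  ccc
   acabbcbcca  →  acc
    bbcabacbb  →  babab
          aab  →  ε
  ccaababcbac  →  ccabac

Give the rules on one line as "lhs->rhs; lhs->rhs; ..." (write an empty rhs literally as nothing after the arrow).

  | bbaa => bbc => b
  | aabcccaabb => cbcccaabb => caccaabb => cacccbb => caccb => cac
  | aaacbabaac => cacbabaac => caabaac => ccbaac => caac => ccc
  | acabbcbcca => acabbcca => acabca => acaa => acc

aa->c; bc->; cb->; cbc->ca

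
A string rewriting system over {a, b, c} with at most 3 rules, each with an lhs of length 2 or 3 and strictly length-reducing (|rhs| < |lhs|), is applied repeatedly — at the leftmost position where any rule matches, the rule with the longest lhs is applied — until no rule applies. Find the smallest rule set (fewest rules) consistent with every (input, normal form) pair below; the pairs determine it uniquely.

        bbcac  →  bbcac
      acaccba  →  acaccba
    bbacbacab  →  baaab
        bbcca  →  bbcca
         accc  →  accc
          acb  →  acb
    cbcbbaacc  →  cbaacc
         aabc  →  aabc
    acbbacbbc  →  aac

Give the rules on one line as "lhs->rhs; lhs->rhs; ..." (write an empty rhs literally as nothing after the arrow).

bac->a; cbb->

  | bbcac
  | acaccba
  | bbacbacab => babacab => baaab
  | bbcca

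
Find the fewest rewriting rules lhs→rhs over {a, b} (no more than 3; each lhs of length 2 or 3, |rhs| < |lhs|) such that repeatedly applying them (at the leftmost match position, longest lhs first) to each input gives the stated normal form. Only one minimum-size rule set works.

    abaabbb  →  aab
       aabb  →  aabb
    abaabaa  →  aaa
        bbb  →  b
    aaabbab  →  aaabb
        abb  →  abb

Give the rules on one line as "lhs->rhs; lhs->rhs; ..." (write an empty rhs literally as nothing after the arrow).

  | abaabbb => aabbb => aab
  | aabb
  | abaabaa => aabaa => aaa
  | bbb => b

ba->; bbb->b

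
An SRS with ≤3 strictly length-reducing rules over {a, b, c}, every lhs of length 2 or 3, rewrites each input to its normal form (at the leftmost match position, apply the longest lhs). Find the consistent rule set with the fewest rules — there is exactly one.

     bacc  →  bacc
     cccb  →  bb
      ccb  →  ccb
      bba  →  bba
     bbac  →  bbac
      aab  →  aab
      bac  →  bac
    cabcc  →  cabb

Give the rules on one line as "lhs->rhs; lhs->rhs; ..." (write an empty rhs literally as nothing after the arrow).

bcc->bb; ccc->b

  | bacc
  | cccb => bb
  | ccb
  | bba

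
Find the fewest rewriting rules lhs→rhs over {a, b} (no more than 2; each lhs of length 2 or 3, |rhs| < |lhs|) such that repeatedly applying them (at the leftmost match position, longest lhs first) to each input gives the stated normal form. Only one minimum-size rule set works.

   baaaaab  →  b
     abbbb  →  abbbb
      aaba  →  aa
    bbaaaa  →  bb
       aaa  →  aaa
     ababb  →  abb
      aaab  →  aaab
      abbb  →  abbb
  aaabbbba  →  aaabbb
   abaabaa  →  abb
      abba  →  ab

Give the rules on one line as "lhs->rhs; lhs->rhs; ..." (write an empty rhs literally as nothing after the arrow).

ba->; baa->b

  | baaaaab => baaab => bab => b
  | abbbb
  | aaba => aa
  | bbaaaa => bbaa => bb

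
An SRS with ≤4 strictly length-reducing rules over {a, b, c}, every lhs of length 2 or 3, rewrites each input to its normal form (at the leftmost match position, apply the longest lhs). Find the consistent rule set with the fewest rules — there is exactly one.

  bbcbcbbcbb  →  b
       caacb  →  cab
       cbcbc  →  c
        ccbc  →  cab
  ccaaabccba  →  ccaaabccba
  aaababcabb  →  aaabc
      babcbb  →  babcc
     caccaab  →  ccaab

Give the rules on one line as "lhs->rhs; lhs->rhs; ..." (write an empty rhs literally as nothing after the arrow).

  | bbcbcbbcbb => ccbcbbcbb => cabbbcbb => cacbcbb => cbcbb => abbb => acb => b
  | caacb => cab
  | cbcbc => abbc => acc => c
  | ccbc => cab

aba->a; ac->; bb->c; cbc->ab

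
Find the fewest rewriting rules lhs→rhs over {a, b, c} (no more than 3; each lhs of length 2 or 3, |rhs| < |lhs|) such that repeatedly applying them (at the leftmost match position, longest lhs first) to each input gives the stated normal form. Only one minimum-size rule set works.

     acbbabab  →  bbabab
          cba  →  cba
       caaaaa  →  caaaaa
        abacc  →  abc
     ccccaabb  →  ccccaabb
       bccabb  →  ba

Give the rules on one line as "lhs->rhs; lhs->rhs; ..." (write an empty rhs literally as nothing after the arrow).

  | acbbabab => bbabab
  | cba
  | caaaaa
  | abacc => abc

ac->; cab->a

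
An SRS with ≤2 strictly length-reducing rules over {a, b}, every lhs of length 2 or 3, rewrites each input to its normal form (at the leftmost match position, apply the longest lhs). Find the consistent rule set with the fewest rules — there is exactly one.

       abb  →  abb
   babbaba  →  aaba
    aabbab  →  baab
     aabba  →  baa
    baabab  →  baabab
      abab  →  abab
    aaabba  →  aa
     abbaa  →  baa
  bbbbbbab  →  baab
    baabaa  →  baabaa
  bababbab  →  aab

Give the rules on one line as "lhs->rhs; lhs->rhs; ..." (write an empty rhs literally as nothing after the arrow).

  | abb
  | babbaba => baaaba => bbaba => aaba
  | aabbab => aaaab => baab
  | aabba => aaaa => baa

aaa->ba; bba->aa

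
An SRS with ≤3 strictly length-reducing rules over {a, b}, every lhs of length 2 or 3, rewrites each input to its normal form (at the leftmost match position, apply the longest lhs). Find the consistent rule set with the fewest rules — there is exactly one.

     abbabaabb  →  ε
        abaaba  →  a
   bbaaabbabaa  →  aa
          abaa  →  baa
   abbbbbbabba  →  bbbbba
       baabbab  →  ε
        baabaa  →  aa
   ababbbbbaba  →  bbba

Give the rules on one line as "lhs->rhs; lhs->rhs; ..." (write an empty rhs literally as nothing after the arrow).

ab->; aba->ba; bab->

  | abbabaabb => babaabb => aabb => ab => ε
  | abaaba => baaba => baba => a
  | bbaaabbabaa => bbaababaa => bbababaa => babaa => aa
  | abaa => baa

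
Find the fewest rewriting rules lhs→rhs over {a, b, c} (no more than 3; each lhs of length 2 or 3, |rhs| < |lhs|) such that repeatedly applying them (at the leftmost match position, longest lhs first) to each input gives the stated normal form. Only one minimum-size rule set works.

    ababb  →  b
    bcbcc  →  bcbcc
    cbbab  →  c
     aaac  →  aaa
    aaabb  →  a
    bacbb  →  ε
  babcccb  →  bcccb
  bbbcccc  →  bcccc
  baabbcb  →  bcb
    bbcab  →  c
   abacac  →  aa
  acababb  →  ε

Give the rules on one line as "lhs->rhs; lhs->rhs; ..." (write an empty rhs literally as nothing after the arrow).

ab->; ac->a; bb->

  | ababb => abb => b
  | bcbcc
  | cbbab => cab => c
  | aaac => aaa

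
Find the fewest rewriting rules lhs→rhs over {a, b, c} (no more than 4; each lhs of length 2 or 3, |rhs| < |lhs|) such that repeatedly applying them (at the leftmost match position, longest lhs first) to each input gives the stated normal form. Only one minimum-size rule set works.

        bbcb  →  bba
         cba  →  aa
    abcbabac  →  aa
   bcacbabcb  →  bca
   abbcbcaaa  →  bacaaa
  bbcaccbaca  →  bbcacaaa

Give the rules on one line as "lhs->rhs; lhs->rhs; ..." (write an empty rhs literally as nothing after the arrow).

  | bbcb => bba
  | cba => aa
  | abcbabac => cbabac => aabac => aac => aa
  | bcacbabcb => bcaaabcb => bcaacb => bcaab => bca

aac->aa; ab->; cb->a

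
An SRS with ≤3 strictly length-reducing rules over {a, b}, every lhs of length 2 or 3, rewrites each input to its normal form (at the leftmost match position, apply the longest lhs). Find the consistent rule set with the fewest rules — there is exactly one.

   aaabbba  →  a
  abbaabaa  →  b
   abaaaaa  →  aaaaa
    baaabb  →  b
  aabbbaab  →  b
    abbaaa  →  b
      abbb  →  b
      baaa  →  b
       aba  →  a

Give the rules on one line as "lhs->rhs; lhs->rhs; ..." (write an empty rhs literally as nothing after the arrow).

ab->; ba->b; bb->b

  | aaabbba => aabba => aba => a
  | abbaabaa => baabaa => babaa => bbaa => baa => ba => b
  | abaaaaa => aaaaa
  | baaabb => baabb => babb => bbb => bb => b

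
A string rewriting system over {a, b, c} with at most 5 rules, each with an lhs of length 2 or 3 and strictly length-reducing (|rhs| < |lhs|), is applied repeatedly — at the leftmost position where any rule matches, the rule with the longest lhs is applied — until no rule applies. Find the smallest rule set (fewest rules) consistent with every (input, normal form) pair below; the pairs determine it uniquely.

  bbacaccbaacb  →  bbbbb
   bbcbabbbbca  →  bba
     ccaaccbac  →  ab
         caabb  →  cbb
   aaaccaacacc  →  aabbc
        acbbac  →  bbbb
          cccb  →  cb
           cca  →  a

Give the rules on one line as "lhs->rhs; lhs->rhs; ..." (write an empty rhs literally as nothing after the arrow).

  | bbacaccbaacb => bbbaccbaacb => bbbbcbaacb => bbbbcaacb => bbbbcacb => bbbbccb => bbbbb
  | bbcbabbbbca => bbcabbbbca => bbcbbbbca => bbcbbbca => bbcbbca => bbcbca => bbcca => bba
  | ccaaccbac => aaccbac => abcbac => abcac => abcc => ab
  | caabb => cabb => cbb

ac->b; bcb->bc; ca->c; cc->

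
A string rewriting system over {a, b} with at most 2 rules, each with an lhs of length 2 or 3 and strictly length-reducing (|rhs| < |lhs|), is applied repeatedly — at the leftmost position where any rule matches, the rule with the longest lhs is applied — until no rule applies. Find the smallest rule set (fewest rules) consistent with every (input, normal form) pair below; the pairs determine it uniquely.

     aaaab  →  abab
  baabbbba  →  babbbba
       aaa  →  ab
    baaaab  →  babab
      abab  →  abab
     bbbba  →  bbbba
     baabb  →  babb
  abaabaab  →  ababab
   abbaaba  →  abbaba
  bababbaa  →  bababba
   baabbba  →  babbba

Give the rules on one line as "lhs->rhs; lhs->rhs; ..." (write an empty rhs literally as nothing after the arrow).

  | aaaab => abab
  | baabbbba => babbbba
  | aaa => ab
  | baaaab => babab

aa->a; aaa->ab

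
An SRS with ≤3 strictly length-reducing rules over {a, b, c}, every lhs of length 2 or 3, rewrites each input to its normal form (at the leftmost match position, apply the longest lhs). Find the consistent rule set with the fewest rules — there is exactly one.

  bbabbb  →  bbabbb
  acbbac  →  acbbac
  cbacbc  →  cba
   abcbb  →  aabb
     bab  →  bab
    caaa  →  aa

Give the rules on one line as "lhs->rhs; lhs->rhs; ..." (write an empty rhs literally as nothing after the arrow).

bc->a; ca->

  | bbabbb
  | acbbac
  | cbacbc => cbaca => cba
  | abcbb => aabb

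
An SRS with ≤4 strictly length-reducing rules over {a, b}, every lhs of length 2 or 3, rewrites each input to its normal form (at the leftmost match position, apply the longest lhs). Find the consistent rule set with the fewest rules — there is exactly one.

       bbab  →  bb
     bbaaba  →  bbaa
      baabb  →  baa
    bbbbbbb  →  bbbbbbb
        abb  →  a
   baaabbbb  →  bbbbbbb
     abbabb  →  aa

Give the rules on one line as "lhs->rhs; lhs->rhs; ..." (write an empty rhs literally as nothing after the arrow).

aaa->bb; ab->; abb->a

  | bbab => bb
  | bbaaba => bbaa
  | baabb => baa
  | bbbbbbb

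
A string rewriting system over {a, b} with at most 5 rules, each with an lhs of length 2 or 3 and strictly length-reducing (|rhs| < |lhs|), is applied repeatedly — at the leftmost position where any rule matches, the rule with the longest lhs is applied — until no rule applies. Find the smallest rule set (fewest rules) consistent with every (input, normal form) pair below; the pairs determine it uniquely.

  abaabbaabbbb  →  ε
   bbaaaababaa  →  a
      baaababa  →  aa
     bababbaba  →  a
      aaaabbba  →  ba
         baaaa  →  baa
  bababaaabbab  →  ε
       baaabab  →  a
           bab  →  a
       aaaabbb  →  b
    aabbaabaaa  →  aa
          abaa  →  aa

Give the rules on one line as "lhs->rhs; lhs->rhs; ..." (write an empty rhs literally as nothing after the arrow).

  | abaabbaabbbb => aabbaabbbb => abaabbbb => aabbbb => abbb => bb => ε
  | bbaaaababaa => aaaababaa => aababaa => aabaa => aaa => a
  | baaababa => bababa => aaba => aa
  | bababbaba => aabbaba => ababa => aba => a

aaa->a; ab->; bab->a; bb->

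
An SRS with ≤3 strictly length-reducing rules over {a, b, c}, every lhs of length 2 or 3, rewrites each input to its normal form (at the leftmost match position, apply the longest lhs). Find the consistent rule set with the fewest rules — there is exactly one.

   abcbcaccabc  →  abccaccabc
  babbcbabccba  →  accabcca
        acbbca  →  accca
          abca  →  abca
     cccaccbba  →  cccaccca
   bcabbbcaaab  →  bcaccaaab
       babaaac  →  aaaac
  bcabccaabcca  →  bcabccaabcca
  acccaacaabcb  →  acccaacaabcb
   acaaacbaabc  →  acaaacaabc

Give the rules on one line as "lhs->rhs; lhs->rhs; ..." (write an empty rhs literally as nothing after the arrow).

ba->a; bb->c; cbc->cc

  | abcbcaccabc => abccaccabc
  | babbcbabccba => abbcbabccba => accbabccba => accabccba => accabcca
  | acbbca => accca
  | abca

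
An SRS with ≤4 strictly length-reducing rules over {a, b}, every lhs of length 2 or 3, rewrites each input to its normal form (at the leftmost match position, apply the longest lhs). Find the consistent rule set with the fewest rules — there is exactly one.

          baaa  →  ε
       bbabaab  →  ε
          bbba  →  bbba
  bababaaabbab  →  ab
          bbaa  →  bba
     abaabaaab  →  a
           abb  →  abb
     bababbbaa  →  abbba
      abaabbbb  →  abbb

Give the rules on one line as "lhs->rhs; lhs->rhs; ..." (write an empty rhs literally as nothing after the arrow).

aa->a; aaa->ab; bab->

  | baaa => bab => ε
  | bbabaab => baab => bab => ε
  | bbba
  | bababaaabbab => abaaabbab => ababbbab => abbab => ab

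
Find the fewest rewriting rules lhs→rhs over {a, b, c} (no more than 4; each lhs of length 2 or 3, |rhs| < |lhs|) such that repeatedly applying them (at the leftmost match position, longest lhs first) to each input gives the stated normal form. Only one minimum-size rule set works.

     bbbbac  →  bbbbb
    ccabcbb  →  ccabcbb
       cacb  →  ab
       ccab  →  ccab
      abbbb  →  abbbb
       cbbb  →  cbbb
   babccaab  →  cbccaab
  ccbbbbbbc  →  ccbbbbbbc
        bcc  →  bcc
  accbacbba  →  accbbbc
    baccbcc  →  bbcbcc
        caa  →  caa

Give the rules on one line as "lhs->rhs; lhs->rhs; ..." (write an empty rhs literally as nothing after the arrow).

ba->c; bac->bb; cac->a

  | bbbbac => bbbbb
  | ccabcbb
  | cacb => ab
  | ccab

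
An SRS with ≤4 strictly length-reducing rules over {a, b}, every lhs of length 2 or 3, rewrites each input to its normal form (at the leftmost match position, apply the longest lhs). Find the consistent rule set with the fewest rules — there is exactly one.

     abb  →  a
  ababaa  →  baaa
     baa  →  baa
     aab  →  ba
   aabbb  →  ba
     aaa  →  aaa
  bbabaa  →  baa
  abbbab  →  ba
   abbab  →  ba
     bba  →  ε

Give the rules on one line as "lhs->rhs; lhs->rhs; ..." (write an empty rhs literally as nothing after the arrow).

  | abb => ab => a
  | ababaa => aabaa => baaa
  | baa
  | aab => ba

aab->ba; ab->a; bba->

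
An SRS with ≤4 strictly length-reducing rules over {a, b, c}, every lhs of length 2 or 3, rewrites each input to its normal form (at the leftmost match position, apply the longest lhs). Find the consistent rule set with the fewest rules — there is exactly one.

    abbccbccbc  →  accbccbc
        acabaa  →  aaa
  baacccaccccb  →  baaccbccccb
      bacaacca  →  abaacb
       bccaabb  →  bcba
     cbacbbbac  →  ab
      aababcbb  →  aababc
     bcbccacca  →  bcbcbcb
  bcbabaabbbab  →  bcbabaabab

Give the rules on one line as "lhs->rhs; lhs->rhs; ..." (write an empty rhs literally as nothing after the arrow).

  | abbccbccbc => accbccbc
  | acabaa => abbaa => aaa
  | baacccaccccb => baaccbccccb
  | bacaacca => abaacca => abaacb

bac->ab; bb->; ca->b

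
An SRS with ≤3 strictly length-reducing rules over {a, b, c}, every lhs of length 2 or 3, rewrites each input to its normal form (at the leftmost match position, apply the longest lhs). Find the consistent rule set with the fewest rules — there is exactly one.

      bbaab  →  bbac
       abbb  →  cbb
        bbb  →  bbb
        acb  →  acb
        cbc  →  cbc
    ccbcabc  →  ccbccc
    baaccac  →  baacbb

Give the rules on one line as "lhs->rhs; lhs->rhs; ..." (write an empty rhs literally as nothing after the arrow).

  | bbaab => bbac
  | abbb => cbb
  | bbb
  | acb

ab->c; cac->bb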